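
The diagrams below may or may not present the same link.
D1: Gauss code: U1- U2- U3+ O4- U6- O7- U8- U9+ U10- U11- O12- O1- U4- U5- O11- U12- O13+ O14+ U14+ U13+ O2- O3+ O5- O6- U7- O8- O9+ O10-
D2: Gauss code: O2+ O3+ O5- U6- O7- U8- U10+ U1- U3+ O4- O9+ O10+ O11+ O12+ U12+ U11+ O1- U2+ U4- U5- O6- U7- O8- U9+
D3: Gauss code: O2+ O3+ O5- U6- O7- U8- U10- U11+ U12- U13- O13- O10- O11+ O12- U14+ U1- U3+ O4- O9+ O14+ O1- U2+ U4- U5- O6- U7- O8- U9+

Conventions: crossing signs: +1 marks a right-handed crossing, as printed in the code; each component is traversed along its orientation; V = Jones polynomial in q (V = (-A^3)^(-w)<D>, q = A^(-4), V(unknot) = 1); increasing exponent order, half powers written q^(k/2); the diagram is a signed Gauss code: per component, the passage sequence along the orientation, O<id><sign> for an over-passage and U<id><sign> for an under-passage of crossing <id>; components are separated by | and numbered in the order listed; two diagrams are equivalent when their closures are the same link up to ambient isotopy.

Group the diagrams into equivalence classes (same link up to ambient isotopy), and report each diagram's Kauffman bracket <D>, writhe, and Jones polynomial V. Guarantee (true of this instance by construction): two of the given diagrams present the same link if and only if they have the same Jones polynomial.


classes: {D1} | {D2, D3}
V(D1) = -q^-8 + q^-5 + q^-3  [14 crossings, <D> = A^-6 + A^2 - A^14, w = -6]
V(D2) = q^-5 - 2q^-4 + 2q^-3 - 2q^-2 + 2q^-1 - 1 + q  (w 0, c 12, <D> = A^-4 - 1 + 2A^4 - 2A^8 + 2A^12 - 2A^16 + A^20)
V(D3) = q^-5 - 2q^-4 + 2q^-3 - 2q^-2 + 2q^-1 - 1 + q  [14 crossings, <D> = A^-16 - A^-12 + 2A^-8 - 2A^-4 + 2 - 2A^4 + A^8, w = -4]
note: 2 values of V(q) split the 3 diagrams


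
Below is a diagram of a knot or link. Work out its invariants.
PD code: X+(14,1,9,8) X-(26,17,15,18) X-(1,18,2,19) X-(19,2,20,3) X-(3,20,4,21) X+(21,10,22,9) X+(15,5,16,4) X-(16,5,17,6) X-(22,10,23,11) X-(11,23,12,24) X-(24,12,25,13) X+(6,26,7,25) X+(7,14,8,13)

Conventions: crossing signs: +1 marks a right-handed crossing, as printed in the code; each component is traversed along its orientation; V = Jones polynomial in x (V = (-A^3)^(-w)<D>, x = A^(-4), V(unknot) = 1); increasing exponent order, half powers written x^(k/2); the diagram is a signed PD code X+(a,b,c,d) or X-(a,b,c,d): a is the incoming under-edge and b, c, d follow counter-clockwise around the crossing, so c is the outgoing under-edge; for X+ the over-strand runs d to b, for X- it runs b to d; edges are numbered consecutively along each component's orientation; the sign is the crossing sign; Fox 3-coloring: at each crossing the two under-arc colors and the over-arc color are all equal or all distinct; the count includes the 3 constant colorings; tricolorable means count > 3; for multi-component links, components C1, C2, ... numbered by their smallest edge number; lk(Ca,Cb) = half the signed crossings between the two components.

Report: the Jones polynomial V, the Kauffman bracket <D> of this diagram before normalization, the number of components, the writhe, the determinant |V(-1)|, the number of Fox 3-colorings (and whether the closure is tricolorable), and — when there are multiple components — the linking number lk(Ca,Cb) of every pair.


Jones polynomial: V(x) = x^-5 - 2x^-4 + 3x^-3 - x^-2 + 3x^-1 - 1 + x
<D> = -A^-13 + A^-9 - 3A^-5 + A^-1 - 3A^3 + 2A^7 - A^11; writhe -3
components 3, writhe -3 (13 crossings)
linking number lk(C1,C2) = +1
lk(C1,C3): -1
lk(C2,C3) = -1
3-colorings: 9 of 3^13, det 12 — tricolorable
note: |V(-1)| = 12: so tricolorable, since 3 divides 12


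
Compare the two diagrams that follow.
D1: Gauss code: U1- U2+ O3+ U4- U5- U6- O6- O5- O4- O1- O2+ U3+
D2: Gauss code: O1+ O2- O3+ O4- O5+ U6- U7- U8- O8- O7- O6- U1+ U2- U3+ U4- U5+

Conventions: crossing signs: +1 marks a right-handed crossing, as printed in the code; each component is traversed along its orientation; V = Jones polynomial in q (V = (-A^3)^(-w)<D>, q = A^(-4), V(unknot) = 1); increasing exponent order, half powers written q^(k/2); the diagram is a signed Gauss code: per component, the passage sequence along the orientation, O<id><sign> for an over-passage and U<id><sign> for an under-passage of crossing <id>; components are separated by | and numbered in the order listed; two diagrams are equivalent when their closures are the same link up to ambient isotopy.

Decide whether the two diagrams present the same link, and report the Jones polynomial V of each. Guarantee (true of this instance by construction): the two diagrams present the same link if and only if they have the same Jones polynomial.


equivalent: yes
D1 (bracket A^-6; 6 crossings at w = -2): V = 1
V(D2) = 1  (w -2, c 8, <D> = A^-6)
key observation: all 2 diagrams share one V(q), hence one class


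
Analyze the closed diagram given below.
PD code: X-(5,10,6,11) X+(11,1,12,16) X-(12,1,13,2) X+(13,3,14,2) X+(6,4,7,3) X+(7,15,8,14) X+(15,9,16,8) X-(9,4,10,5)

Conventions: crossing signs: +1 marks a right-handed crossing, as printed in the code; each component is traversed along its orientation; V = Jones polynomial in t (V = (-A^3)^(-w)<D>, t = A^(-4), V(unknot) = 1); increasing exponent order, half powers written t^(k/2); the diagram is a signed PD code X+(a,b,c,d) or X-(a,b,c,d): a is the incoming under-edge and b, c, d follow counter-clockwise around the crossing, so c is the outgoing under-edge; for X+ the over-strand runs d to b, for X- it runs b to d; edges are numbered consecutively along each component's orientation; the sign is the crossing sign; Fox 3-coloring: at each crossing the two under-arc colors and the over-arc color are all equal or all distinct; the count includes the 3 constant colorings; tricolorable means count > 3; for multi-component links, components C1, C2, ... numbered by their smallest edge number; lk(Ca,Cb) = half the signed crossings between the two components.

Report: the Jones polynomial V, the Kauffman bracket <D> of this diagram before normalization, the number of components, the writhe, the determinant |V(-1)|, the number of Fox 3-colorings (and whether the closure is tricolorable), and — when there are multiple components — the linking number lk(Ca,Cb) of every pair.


V(t) = 1
bracket: A^6, w = +2
1 component, writhe +2, over 8 crossings
det 1, colorings 3 of 3^8 — not tricolorable
observation: |V(-1)| = 1: so not tricolorable, since 3 does not divide 1


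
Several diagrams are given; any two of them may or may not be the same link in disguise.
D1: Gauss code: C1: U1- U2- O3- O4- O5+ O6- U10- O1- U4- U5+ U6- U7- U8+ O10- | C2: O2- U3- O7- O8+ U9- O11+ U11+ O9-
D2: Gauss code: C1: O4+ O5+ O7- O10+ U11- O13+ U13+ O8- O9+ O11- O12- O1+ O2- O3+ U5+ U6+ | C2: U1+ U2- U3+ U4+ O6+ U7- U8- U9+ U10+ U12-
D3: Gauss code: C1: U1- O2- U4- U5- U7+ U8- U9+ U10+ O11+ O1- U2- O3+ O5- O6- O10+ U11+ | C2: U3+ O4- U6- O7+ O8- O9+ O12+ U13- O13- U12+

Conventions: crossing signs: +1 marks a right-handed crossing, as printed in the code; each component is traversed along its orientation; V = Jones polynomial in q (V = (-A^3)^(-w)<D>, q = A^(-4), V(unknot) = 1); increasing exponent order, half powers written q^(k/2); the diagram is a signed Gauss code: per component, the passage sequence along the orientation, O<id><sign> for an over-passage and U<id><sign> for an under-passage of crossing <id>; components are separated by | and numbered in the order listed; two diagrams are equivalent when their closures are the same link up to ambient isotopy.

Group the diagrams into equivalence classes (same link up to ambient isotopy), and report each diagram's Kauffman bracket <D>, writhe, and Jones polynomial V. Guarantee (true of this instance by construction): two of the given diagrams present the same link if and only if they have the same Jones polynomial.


grouping into links: {D1} | {D2} | {D3}
V(D1) = q^(-13/2) - q^(-11/2) + q^(-9/2) - 2q^(-7/2) - q^(-3/2)  (w -5, c 11, <D> = A^-9 + 2A^-1 - A^3 + A^7 - A^11)
V(D2) = -q^(1/2) - q^(5/2)  [13 crossings, <D> = A^-1 + A^7, w = +3]
V(D3) = -q^(-1/2) - q^(1/2)  [13 crossings, <D> = A^-5 + A^-1, w = -1]
why: 3 classes among 3 diagrams; unequal V(q) rules out equality


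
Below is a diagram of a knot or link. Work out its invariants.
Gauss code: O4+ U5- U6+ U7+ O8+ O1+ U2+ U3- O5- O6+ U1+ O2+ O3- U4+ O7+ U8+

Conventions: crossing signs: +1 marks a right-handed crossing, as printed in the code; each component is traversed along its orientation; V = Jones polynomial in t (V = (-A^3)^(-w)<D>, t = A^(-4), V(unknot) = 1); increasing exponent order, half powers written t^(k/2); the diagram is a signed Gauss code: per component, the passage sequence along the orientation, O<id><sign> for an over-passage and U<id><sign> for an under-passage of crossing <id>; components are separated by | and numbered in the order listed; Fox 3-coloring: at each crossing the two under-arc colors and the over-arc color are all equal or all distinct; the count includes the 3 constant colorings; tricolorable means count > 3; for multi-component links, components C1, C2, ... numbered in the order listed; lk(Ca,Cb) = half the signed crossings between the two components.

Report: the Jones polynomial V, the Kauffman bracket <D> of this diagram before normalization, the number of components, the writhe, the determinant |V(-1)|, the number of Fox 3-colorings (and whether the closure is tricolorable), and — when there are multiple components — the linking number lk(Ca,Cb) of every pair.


V = t + t^3 - t^4
<D> = -A^-4 + 1 + A^8 (w = +4)
1 component over 8 crossings, w = +4
9 Fox colorings among 3^8, |V(-1)| = 3: tricolorable
why: w = +4 shifts under R1 moves; the (-A^3)^(-4) factor cancels that in V


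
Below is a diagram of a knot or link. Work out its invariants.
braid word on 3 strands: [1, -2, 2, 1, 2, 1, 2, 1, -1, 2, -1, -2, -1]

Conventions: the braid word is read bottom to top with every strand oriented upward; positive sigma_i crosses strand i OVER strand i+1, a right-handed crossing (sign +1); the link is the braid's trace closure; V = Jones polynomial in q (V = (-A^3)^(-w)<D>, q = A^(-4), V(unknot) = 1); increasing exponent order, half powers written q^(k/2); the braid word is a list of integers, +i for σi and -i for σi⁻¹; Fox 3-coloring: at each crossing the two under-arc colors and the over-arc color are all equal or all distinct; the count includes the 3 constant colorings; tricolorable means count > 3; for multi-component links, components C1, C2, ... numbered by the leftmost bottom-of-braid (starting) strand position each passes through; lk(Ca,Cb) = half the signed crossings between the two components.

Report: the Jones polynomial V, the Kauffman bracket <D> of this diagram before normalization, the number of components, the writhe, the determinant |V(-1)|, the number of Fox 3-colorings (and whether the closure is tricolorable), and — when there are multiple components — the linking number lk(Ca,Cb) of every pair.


V(q) = -q^(1/2) - q^(3/2) - q^(5/2) + q^(9/2)
bracket: -A^-9 + A^-1 + A^3 + A^7, w = +3
2 components, writhe +3, over 13 crossings
lk(C1,C2) = 0
det 0, colorings 27 of 3^13 — tricolorable
observation: det 0 = |V(-1)|; divisible by 3, so tricolorable


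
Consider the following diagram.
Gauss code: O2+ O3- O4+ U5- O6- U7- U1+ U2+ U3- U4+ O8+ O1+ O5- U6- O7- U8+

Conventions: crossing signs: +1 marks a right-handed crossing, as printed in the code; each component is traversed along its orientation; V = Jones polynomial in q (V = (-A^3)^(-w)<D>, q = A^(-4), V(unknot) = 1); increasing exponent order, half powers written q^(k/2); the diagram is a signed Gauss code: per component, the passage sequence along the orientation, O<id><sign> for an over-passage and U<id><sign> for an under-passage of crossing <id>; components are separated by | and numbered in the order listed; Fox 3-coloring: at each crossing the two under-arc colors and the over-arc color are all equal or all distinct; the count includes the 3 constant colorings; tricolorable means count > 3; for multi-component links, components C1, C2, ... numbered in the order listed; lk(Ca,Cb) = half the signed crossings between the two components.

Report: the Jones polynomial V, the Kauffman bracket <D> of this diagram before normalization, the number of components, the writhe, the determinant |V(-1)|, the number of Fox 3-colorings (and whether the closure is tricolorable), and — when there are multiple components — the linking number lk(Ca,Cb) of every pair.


V = 1
<D> = 1 (w = 0)
1 component over 8 crossings, w = 0
3 Fox colorings among 3^8, |V(-1)| = 1: not tricolorable
why: w = 0 shifts under R1 moves; the (-A^3)^(0) factor cancels that in V


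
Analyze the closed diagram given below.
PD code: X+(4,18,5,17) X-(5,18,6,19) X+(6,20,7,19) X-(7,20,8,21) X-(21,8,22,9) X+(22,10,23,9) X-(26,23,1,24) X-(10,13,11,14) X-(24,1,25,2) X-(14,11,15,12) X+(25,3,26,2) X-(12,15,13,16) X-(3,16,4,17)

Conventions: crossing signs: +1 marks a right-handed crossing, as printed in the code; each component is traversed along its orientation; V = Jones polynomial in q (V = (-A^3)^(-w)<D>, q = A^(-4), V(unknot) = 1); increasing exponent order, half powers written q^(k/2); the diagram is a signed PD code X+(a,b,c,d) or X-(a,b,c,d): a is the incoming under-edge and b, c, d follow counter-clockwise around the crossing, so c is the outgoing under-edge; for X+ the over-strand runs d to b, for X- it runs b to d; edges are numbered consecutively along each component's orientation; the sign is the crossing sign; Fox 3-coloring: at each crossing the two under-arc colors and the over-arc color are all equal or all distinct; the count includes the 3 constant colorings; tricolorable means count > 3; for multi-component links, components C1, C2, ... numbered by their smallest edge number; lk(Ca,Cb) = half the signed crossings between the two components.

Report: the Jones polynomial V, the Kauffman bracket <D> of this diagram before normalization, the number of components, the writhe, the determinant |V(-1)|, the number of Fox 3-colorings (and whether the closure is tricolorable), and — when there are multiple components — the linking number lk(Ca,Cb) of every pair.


Jones polynomial: V(q) = -q^-4 + q^-3 + q^-1
<D> = -A^-11 - A^-3 + A; writhe -5
components 1, writhe -5 (13 crossings)
3-colorings: 9 of 3^13, det 3 — tricolorable
note: det 3 = |V(-1)|; divisible by 3, so tricolorable


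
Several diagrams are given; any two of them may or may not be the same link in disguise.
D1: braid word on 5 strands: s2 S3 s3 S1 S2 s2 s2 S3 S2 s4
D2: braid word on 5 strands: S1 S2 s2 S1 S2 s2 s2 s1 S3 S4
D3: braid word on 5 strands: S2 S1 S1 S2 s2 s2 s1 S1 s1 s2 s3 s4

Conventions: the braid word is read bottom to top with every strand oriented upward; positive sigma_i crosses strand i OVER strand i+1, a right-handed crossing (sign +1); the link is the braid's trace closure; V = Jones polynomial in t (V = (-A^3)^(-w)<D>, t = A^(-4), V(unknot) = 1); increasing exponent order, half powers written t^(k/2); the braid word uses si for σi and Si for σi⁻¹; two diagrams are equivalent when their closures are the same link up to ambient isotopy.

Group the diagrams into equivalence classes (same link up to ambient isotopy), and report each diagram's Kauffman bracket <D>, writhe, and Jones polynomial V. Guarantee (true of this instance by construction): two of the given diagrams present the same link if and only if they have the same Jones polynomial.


classes: {D1, D2, D3}
V(D1) = 1  [10 crossings, <D> = 1, w = 0]
V(D2) = 1  [10 crossings, <D> = A^-6, w = -2]
V(D3) = 1  (w +2, c 12, <D> = A^6)
insight: all 3 diagrams share one V(t), hence one class


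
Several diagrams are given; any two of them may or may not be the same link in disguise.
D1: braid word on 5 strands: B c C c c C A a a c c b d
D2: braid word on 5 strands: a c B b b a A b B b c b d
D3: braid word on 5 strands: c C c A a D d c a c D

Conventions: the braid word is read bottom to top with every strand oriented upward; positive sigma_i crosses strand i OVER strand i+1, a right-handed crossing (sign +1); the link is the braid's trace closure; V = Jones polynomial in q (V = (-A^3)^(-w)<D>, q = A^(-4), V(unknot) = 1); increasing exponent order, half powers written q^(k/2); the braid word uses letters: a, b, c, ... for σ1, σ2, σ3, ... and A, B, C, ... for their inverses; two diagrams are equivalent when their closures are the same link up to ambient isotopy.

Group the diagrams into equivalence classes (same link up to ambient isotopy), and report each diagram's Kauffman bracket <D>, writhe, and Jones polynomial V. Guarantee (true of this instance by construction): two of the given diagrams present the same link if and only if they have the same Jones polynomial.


classes: {D1, D3} | {D2}
V(D1) = -q^(1/2) - q^(3/2) - q^(5/2) + q^(9/2)  [13 crossings, <D> = -A^-3 + A^5 + A^9 + A^13, w = +5]
V(D2) = -q^(3/2) - q^(7/2) + q^(9/2) - q^(11/2)  [13 crossings, <D> = A^-1 - A^3 + A^7 + A^15, w = +7]
V(D3) = -q^(1/2) - q^(3/2) - q^(5/2) + q^(9/2)  (w +3, c 11, <D> = -A^-9 + A^-1 + A^3 + A^7)
insight: comparing 3 Jones polynomials yields 2 groups


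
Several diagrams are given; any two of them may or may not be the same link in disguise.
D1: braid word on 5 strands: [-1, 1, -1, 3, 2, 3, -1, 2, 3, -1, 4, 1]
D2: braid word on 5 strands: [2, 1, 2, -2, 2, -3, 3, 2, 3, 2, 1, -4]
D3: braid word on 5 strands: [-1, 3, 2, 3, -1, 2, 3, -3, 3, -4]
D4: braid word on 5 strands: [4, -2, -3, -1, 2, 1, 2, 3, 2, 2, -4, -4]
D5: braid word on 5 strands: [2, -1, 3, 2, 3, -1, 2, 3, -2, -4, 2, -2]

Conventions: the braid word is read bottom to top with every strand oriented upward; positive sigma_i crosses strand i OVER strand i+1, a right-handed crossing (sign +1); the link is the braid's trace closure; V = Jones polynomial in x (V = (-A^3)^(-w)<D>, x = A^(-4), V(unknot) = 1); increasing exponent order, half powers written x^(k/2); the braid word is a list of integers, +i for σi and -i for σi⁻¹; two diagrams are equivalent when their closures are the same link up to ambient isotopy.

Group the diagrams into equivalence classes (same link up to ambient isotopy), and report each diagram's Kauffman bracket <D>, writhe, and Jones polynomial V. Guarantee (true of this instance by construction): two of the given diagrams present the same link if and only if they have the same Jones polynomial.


grouping into links: {D1, D3, D5} | {D2} | {D4}
V(D1) = x^-1 - 1 + 2x - 2x^2 + 2x^3 - 2x^4 + x^5  (w +4, c 12, <D> = A^-8 - 2A^-4 + 2 - 2A^4 + 2A^8 - A^12 + A^16)
V(D2) = x^2 + x^4 - x^5 + x^6 - x^7  (w +6, c 12, <D> = -A^-10 + A^-6 - A^-2 + A^2 + A^10)
V(D3) = x^-1 - 1 + 2x - 2x^2 + 2x^3 - 2x^4 + x^5  (w +2, c 10, <D> = A^-14 - 2A^-10 + 2A^-6 - 2A^-2 + 2A^2 - A^6 + A^10)
V(D4) = 1  (w +2, c 12, <D> = A^6)
V(D5) = x^-1 - 1 + 2x - 2x^2 + 2x^3 - 2x^4 + x^5  [12 crossings, <D> = A^-14 - 2A^-10 + 2A^-6 - 2A^-2 + 2A^2 - A^6 + A^10, w = +2]
key observation: 3 classes among 5 diagrams; unequal V(x) rules out equality


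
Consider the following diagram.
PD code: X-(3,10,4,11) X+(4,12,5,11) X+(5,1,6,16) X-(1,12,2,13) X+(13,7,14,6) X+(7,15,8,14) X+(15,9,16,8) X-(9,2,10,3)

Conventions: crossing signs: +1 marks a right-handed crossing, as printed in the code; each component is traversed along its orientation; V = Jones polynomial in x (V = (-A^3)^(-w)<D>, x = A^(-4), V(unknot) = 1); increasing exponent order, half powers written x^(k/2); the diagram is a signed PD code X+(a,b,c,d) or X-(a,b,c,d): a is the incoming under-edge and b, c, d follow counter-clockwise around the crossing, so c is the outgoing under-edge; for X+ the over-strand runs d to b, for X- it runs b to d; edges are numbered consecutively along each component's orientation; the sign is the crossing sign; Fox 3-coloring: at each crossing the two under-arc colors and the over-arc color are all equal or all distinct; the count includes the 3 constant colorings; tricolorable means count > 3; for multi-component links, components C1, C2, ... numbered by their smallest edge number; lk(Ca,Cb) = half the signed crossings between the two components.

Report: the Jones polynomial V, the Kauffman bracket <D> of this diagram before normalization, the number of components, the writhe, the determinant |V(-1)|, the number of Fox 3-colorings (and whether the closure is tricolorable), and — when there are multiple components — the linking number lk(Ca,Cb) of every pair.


V = x^-1 - 1 + 2x - 2x^2 + 2x^3 - 2x^4 + x^5
<D> = A^-14 - 2A^-10 + 2A^-6 - 2A^-2 + 2A^2 - A^6 + A^10 (w = +2)
1 component over 8 crossings, w = +2
3 Fox colorings among 3^8, |V(-1)| = 11: not tricolorable
why: det 11 = |V(-1)|; not divisible by 3, so not tricolorable


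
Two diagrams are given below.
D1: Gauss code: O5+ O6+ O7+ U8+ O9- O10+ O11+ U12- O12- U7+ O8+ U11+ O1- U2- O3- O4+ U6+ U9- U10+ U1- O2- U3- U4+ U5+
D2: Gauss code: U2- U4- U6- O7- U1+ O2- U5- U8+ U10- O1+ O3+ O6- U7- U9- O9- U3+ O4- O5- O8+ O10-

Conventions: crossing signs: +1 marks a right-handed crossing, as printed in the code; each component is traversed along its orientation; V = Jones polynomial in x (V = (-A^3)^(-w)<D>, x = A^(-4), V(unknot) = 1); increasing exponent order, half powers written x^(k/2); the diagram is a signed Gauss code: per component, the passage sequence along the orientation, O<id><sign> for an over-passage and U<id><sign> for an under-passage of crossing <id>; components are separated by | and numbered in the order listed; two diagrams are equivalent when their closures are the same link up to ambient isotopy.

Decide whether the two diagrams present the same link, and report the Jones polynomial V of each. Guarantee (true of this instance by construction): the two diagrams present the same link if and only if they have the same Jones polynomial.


equivalent: no
V(D1) = x + x^3 - x^4  (w +2, c 12, <D> = -A^-10 + A^-6 + A^2)
V(D2) = -x^-4 + x^-3 + x^-1  (w -4, c 10, <D> = A^-8 + 1 - A^4)
why: 2 classes among 2 diagrams; unequal V(x) rules out equality


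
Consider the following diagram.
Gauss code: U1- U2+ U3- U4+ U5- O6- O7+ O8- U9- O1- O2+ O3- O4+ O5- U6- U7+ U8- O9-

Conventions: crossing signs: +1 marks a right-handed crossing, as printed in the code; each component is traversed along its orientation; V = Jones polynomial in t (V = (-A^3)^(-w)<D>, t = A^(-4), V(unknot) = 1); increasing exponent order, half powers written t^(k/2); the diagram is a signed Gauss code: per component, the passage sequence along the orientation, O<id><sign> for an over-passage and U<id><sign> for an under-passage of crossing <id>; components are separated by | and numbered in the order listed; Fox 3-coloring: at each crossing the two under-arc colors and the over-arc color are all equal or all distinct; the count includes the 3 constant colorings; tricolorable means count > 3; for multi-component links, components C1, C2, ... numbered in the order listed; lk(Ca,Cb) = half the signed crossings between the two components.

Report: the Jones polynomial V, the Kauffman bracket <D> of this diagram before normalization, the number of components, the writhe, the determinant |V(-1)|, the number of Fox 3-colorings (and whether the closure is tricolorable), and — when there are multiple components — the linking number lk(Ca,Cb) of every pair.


Jones polynomial: V(t) = -t^-4 + t^-3 + t^-1
<D> = -A^-5 - A^3 + A^7; writhe -3
components 1, writhe -3 (9 crossings)
3-colorings: 9 of 3^9, det 3 — tricolorable
note: the span of V is 3, forcing >= 3 crossings in any diagram


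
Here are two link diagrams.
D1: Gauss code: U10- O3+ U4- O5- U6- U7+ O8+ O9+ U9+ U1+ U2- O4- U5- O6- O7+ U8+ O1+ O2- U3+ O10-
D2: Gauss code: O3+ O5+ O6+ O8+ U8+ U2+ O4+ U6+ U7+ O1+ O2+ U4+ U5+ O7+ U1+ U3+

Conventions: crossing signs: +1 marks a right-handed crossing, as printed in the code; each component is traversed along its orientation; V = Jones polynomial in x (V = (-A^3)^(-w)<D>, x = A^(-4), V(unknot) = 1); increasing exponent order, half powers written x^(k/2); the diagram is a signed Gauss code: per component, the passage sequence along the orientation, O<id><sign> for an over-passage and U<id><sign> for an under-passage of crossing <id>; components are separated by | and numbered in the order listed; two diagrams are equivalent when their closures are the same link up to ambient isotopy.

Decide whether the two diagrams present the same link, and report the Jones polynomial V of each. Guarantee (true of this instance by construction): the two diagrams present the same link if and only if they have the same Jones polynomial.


equivalent: no
V(D1) = 1  (w 0, c 10, <D> = 1)
V(D2) = x^2 + x^4 - x^5 + x^6 - x^7  [8 crossings, <D> = -A^-4 + 1 - A^4 + A^8 + A^16, w = +8]
key observation: V(x) takes 2 values over 2 diagrams, fixing the grouping


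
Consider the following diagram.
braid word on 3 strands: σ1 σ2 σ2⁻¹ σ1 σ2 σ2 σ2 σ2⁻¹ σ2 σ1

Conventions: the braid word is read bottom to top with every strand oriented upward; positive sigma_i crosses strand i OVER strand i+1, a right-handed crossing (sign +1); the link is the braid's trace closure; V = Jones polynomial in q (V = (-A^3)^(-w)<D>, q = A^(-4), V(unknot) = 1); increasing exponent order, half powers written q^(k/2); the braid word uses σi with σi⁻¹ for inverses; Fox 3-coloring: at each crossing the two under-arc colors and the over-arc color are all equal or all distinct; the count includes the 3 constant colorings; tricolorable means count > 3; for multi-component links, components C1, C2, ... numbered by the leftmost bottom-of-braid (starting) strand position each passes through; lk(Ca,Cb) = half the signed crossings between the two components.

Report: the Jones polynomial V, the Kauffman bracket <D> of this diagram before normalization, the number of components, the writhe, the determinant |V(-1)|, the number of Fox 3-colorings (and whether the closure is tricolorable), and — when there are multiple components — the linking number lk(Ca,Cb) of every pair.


V = q^2 + 2q^4 - 2q^5 + q^6 - 2q^7 + q^8
<D> = A^-14 - 2A^-10 + A^-6 - 2A^-2 + 2A^2 + A^10 (w = +6)
1 component over 10 crossings, w = +6
27 Fox colorings among 3^10, |V(-1)| = 9: tricolorable
why: det 9 = |V(-1)|; divisible by 3, so tricolorable


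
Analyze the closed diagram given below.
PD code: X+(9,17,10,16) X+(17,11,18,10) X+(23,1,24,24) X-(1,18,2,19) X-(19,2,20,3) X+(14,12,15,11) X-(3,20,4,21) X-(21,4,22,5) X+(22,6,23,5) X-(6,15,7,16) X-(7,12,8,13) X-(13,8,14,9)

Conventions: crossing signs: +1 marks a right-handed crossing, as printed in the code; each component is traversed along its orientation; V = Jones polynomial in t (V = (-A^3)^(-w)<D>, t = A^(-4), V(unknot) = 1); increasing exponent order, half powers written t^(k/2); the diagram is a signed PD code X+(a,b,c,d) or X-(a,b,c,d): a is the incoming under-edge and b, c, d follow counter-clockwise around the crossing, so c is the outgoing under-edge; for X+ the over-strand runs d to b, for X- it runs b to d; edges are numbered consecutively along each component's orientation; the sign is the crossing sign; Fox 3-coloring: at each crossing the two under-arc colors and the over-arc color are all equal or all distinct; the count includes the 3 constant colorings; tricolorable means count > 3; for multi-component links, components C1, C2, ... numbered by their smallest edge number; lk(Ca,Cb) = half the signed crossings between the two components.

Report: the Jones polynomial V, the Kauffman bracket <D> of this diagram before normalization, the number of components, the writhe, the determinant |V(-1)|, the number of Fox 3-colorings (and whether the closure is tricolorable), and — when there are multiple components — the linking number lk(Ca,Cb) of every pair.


V(t) = -t^-6 + 2t^-5 - 2t^-4 + 3t^-3 - 3t^-2 + 2t^-1 - 1 + t
bracket: A^-10 - A^-6 + 2A^-2 - 3A^2 + 3A^6 - 2A^10 + 2A^14 - A^18, w = -2
1 component, writhe -2, over 12 crossings
det 15, colorings 9 of 3^12 — tricolorable
observation: det 15 = |V(-1)|; divisible by 3, so tricolorable


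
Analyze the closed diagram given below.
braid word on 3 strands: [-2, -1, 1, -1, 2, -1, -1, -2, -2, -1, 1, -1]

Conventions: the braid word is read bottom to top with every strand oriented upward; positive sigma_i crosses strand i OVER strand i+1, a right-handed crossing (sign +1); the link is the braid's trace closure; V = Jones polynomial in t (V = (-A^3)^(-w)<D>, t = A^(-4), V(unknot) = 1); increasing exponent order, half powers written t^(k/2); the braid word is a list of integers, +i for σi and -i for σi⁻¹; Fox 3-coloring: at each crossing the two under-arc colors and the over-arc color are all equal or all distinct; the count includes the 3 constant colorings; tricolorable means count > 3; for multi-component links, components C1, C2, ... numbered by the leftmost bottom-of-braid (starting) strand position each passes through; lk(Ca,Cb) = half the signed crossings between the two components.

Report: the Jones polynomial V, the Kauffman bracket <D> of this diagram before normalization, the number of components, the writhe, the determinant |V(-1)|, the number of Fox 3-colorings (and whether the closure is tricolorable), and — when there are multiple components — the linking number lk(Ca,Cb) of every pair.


Jones polynomial: V(t) = t^-8 - 2t^-7 + t^-6 - 2t^-5 + 2t^-4 + t^-2
<D> = A^-10 + 2A^-2 - 2A^2 + A^6 - 2A^10 + A^14; writhe -6
components 1, writhe -6 (12 crossings)
3-colorings: 27 of 3^12, det 9 — tricolorable
note: the span of V is 6, forcing >= 6 crossings in any diagram


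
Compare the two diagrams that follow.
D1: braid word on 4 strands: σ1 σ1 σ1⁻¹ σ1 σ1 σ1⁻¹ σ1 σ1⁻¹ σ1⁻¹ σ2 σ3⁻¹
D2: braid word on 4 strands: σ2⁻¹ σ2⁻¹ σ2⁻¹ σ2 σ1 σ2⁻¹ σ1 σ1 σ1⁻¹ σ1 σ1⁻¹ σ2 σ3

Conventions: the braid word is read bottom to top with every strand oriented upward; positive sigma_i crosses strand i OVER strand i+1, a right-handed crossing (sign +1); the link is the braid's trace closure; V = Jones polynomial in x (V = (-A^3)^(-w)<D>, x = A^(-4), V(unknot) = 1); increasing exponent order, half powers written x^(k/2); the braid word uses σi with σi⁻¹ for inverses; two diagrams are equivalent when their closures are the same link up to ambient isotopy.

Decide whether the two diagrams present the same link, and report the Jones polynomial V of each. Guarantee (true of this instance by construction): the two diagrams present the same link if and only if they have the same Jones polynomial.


same link: no
V(D1) = 1  [11 crossings, <D> = -A^3, w = +1]
V(D2) = x^-2 - x^-1 + 1 - x + x^2  (w +1, c 13, <D> = -A^-5 + A^-1 - A^3 + A^7 - A^11)
note: 2 values of V(x) split the 2 diagrams


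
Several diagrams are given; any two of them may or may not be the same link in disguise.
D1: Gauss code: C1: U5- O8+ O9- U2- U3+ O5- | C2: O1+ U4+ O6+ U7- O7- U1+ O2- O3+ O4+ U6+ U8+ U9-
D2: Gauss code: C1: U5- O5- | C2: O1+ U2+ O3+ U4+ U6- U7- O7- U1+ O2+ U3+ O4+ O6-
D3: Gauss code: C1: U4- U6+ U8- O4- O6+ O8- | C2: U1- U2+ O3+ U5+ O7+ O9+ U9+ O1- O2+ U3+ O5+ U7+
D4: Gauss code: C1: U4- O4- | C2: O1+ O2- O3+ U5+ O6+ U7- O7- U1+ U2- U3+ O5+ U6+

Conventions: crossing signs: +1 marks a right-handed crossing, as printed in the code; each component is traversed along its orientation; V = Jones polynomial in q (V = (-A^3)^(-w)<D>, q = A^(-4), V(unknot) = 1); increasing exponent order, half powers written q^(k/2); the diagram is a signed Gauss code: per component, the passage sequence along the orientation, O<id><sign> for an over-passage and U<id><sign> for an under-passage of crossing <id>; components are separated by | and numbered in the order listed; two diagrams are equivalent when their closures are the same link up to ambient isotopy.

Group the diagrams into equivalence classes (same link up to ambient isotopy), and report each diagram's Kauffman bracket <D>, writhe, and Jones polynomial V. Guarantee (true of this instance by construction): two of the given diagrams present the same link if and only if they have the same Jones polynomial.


grouping into links: {D1, D2, D3, D4}
V(D1) = -q^(1/2) - q^(3/2) - q^(5/2) + q^(9/2)  (w +1, c 9, <D> = -A^-15 + A^-7 + A^-3 + A)
V(D2) = -q^(1/2) - q^(3/2) - q^(5/2) + q^(9/2)  [7 crossings, <D> = -A^-15 + A^-7 + A^-3 + A, w = +1]
V(D3) = -q^(1/2) - q^(3/2) - q^(5/2) + q^(9/2)  (w +3, c 9, <D> = -A^-9 + A^-1 + A^3 + A^7)
D4 (bracket -A^-15 + A^-7 + A^-3 + A; 7 crossings at w = +1): V = -q^(1/2) - q^(3/2) - q^(5/2) + q^(9/2)
key observation: all 4 diagrams share one V(q), hence one class


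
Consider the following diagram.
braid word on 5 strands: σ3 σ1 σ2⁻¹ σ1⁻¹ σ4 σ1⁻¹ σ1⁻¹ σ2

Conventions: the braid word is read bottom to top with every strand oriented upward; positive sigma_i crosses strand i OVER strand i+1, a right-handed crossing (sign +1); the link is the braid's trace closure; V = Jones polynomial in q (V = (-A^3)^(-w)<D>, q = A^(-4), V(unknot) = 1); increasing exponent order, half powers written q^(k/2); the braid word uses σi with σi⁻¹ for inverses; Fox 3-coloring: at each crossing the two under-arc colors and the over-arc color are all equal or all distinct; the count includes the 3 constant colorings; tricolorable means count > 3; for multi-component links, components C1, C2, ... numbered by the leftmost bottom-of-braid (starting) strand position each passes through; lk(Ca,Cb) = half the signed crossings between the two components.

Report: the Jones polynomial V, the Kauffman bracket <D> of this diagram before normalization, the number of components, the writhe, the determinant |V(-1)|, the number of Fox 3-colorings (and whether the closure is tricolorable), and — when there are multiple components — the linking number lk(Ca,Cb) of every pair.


V = -q^-4 + q^-3 + q^-1
<D> = A^4 + A^12 - A^16 (w = 0)
1 component over 8 crossings, w = 0
9 Fox colorings among 3^8, |V(-1)| = 3: tricolorable
why: the span of V is 3, forcing >= 3 crossings in any diagram


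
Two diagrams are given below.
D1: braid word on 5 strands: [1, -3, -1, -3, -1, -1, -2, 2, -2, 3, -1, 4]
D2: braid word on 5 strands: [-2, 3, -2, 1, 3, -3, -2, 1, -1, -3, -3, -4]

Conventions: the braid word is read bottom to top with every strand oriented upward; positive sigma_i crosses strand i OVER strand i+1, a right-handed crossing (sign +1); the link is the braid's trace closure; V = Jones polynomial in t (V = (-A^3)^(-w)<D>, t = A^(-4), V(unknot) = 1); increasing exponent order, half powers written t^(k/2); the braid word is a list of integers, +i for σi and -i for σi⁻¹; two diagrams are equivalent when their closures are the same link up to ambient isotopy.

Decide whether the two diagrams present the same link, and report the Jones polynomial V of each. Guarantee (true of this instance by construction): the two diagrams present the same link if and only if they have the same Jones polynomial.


same link: no
V(D1) = -t^-4 + t^-3 + t^-1  [12 crossings, <D> = A^-8 + 1 - A^4, w = -4]
D2 (bracket A^-8 - A^-4 + 2 - A^4 + A^8 - A^12; 12 crossings at w = -4): V = -t^-6 + t^-5 - t^-4 + 2t^-3 - t^-2 + t^-1
note: 2 classes among 2 diagrams; unequal V(t) rules out equality


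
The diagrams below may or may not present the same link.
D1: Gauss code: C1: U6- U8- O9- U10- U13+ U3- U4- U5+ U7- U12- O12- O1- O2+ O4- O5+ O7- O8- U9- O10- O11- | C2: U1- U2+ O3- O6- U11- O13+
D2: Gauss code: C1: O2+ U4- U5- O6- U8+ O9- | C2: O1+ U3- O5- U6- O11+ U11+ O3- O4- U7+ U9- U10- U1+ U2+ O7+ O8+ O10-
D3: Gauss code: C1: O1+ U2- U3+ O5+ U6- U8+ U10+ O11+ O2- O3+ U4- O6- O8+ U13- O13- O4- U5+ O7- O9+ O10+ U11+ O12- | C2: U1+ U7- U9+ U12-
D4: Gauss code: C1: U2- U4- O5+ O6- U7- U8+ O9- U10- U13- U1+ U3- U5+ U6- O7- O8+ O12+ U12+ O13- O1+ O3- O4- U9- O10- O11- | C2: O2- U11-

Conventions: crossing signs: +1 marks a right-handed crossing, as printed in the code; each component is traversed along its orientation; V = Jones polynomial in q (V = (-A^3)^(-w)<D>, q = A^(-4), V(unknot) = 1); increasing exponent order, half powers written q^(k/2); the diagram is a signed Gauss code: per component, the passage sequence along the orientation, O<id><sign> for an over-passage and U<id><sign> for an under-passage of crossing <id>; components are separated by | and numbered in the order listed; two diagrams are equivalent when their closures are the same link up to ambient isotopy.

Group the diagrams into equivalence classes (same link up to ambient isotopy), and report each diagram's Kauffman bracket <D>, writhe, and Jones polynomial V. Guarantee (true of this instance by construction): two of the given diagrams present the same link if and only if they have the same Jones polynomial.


equivalence classes: {D1, D4} | {D2} | {D3}
D1 (bracket A^-15 + 2A^-7 - A^-3 + A - A^5; 13 crossings at w = -7): V = q^(-13/2) - q^(-11/2) + q^(-9/2) - 2q^(-7/2) - q^(-3/2)
D2 (bracket A^-1 + A^7; 11 crossings at w = -1): V = -q^(-5/2) - q^(-1/2)
D3 (bracket -A^-15 + A^-7 + A^-3 + A; 13 crossings at w = +1): V = -q^(1/2) - q^(3/2) - q^(5/2) + q^(9/2)
D4 (bracket A^-9 + 2A^-1 - A^3 + A^7 - A^11; 13 crossings at w = -5): V = q^(-13/2) - q^(-11/2) + q^(-9/2) - 2q^(-7/2) - q^(-3/2)
observation: comparing 4 Jones polynomials yields 3 groups


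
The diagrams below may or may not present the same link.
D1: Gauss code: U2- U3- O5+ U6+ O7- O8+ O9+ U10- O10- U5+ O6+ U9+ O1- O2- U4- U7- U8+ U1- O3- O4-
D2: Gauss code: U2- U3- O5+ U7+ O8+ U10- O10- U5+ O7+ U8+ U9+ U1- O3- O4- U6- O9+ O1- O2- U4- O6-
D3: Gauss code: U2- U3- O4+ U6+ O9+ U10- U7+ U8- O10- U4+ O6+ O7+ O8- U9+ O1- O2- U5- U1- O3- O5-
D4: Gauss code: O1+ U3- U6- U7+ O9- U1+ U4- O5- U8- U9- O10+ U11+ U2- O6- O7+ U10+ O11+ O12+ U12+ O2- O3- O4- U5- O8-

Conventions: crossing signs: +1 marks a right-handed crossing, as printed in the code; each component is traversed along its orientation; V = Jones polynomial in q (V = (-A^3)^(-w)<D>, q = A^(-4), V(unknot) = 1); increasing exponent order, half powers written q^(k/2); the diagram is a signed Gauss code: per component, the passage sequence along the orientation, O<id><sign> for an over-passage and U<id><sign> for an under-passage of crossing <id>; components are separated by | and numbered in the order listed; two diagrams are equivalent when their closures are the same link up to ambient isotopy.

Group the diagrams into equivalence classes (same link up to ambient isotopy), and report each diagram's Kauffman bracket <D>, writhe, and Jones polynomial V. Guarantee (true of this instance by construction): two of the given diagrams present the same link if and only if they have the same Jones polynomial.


grouping into links: {D1, D2, D3} | {D4}
V(D1) = -q^-3 + q^-2 - q^-1 + 3 - q + q^2 - q^3  (w -2, c 10, <D> = -A^-18 + A^-14 - A^-10 + 3A^-6 - A^-2 + A^2 - A^6)
D2 (bracket -A^-18 + A^-14 - A^-10 + 3A^-6 - A^-2 + A^2 - A^6; 10 crossings at w = -2): V = -q^-3 + q^-2 - q^-1 + 3 - q + q^2 - q^3
V(D3) = -q^-3 + q^-2 - q^-1 + 3 - q + q^2 - q^3  [10 crossings, <D> = -A^-18 + A^-14 - A^-10 + 3A^-6 - A^-2 + A^2 - A^6, w = -2]
V(D4) = -q^-6 + q^-5 - q^-4 + 2q^-3 - q^-2 + q^-1  [12 crossings, <D> = A^-2 - A^2 + 2A^6 - A^10 + A^14 - A^18, w = -2]
why: comparing 4 Jones polynomials yields 2 groups


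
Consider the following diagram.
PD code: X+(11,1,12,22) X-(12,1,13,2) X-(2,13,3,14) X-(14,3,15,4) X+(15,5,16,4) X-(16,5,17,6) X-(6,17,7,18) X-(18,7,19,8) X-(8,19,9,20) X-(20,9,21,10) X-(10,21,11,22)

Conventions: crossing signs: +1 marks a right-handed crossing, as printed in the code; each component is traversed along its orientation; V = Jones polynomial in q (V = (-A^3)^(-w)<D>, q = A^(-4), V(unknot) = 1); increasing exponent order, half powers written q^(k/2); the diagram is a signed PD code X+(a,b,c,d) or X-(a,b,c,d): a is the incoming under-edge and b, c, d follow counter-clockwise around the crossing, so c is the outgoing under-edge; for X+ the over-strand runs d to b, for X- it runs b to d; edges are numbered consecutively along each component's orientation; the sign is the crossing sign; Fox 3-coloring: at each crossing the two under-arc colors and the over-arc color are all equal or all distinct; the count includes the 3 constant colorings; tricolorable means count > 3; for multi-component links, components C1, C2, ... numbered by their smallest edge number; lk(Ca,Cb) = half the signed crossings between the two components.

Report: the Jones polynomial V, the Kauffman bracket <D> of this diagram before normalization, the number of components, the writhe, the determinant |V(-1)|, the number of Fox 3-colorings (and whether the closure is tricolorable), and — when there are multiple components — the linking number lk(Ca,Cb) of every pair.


V(q) = -q^-10 + q^-9 - q^-8 + q^-7 - q^-6 + q^-5 + q^-3
bracket: -A^-9 - A^-1 + A^3 - A^7 + A^11 - A^15 + A^19, w = -7
1 component, writhe -7, over 11 crossings
det 7, colorings 3 of 3^11 — not tricolorable
observation: det 7 = |V(-1)|; not divisible by 3, so not tricolorable
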